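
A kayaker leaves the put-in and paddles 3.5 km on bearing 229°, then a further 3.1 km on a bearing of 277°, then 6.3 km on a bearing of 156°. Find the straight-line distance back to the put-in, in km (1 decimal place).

8.3 km

Leg 1 (229°, 3.5 km): east 3.5 sin 229° = -2.64, north 3.5 cos 229° = -2.30
Leg 2 (277°, 3.1 km): east 3.1 sin 277° = -3.08, north 3.1 cos 277° = 0.38
Leg 3 (156°, 6.3 km): east 6.3 sin 156° = 2.56, north 6.3 cos 156° = -5.76
Net: -3.16 east, -7.67 north. Distance = √((-3.16)² + (-7.67)²) = 8.297 km.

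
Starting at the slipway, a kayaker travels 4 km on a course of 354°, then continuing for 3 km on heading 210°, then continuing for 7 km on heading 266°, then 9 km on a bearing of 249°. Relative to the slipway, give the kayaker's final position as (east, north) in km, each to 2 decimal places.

(-17.30, -2.33)

Leg 1 (354°, 4 km): east 4 sin 354° = -0.42, north 4 cos 354° = 3.98
Leg 2 (210°, 3 km): east 3 sin 210° = -1.50, north 3 cos 210° = -2.60
Leg 3 (266°, 7 km): east 7 sin 266° = -6.98, north 7 cos 266° = -0.49
Leg 4 (249°, 9 km): east 9 sin 249° = -8.40, north 9 cos 249° = -3.23
Summing: -17.30 km east, -2.33 km north → (-17.30, -2.33).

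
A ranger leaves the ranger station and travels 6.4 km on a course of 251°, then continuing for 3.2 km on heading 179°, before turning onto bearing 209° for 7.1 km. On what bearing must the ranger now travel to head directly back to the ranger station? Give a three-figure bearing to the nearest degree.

Leg 1 (251°, 6.4 km): east 6.4 sin 251° = -6.05, north 6.4 cos 251° = -2.08
Leg 2 (179°, 3.2 km): east 3.2 sin 179° = 0.06, north 3.2 cos 179° = -3.20
Leg 3 (209°, 7.1 km): east 7.1 sin 209° = -3.44, north 7.1 cos 209° = -6.21
Net displacement: -9.44 east, -11.49 north. Direction back to start is (9.44, 11.49): bearing = atan2(9.44, 11.49) mod 360° = 39.39° ≈ 039°.

039°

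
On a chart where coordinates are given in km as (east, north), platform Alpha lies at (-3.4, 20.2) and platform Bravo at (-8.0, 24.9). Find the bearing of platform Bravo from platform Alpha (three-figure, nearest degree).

Δeast = -8.0 − -3.4 = -4.60; Δnorth = 24.9 − 20.2 = 4.70.
Bearing = atan2(Δeast, Δnorth) mod 360° = 315.62° ≈ 316°.

316°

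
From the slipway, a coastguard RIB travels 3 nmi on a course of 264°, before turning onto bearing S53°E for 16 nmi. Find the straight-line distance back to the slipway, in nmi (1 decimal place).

Leg 1 (264°, 3 nmi): east 3 sin 264° = -2.98, north 3 cos 264° = -0.31
Leg 2 (S53°E, 16 nmi): east 16 sin 127° = 12.78, north 16 cos 127° = -9.63
Net: 9.79 east, -9.94 north. Distance = √((9.79)² + (-9.94)²) = 13.957 nmi.

14.0 nmi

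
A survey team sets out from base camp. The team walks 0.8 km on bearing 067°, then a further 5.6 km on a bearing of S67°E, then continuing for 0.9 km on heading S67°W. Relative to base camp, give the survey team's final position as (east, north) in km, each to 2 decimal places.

Leg 1 (067°, 0.8 km): east 0.8 sin 67° = 0.74, north 0.8 cos 67° = 0.31
Leg 2 (S67°E, 5.6 km): east 5.6 sin 113° = 5.15, north 5.6 cos 113° = -2.19
Leg 3 (S67°W, 0.9 km): east 0.9 sin 247° = -0.83, north 0.9 cos 247° = -0.35
Summing: 5.06 km east, -2.23 km north → (5.06, -2.23).

(5.06, -2.23)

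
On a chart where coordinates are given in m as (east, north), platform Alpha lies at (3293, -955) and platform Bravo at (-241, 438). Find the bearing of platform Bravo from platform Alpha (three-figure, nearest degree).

Δeast = -241 − 3293 = -3534.00; Δnorth = 438 − -955 = 1393.00.
Bearing = atan2(Δeast, Δnorth) mod 360° = 291.51° ≈ 292°.

292°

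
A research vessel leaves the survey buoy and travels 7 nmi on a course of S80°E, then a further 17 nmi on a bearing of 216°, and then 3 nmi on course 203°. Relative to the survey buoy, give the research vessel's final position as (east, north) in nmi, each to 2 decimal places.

(-4.27, -17.73)

Leg 1 (S80°E, 7 nmi): east 7 sin 100° = 6.89, north 7 cos 100° = -1.22
Leg 2 (216°, 17 nmi): east 17 sin 216° = -9.99, north 17 cos 216° = -13.75
Leg 3 (203°, 3 nmi): east 3 sin 203° = -1.17, north 3 cos 203° = -2.76
Summing: -4.27 nmi east, -17.73 nmi north → (-4.27, -17.73).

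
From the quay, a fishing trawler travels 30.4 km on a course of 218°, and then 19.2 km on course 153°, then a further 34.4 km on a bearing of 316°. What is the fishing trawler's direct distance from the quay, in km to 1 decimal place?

Leg 1 (218°, 30.4 km): east 30.4 sin 218° = -18.72, north 30.4 cos 218° = -23.96
Leg 2 (153°, 19.2 km): east 19.2 sin 153° = 8.72, north 19.2 cos 153° = -17.11
Leg 3 (316°, 34.4 km): east 34.4 sin 316° = -23.90, north 34.4 cos 316° = 24.75
Net: -33.90 east, -16.32 north. Distance = √((-33.90)² + (-16.32)²) = 37.619 km.

37.6 km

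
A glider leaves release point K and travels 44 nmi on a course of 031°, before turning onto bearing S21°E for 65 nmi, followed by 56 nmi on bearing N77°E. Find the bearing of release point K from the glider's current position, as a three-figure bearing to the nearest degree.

276°

Leg 1 (031°, 44 nmi): east 44 sin 31° = 22.66, north 44 cos 31° = 37.72
Leg 2 (S21°E, 65 nmi): east 65 sin 159° = 23.29, north 65 cos 159° = -60.68
Leg 3 (N77°E, 56 nmi): east 56 sin 77° = 54.56, north 56 cos 77° = 12.60
Net displacement: 100.52 east, -10.37 north. Direction back to start is (-100.52, 10.37): bearing = atan2(-100.52, 10.37) mod 360° = 275.89° ≈ 276°.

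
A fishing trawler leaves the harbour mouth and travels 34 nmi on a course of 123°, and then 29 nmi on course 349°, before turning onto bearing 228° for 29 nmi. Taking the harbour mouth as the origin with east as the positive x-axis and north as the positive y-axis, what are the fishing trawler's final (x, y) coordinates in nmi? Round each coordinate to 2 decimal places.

(1.43, -9.46)

Leg 1 (123°, 34 nmi): east 34 sin 123° = 28.51, north 34 cos 123° = -18.52
Leg 2 (349°, 29 nmi): east 29 sin 349° = -5.53, north 29 cos 349° = 28.47
Leg 3 (228°, 29 nmi): east 29 sin 228° = -21.55, north 29 cos 228° = -19.40
Summing: 1.43 nmi east, -9.46 nmi north → (1.43, -9.46).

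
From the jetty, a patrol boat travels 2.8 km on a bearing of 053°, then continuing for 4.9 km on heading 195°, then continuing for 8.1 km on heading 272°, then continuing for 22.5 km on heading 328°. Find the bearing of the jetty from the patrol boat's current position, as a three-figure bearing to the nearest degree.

Leg 1 (053°, 2.8 km): east 2.8 sin 53° = 2.24, north 2.8 cos 53° = 1.69
Leg 2 (195°, 4.9 km): east 4.9 sin 195° = -1.27, north 4.9 cos 195° = -4.73
Leg 3 (272°, 8.1 km): east 8.1 sin 272° = -8.10, north 8.1 cos 272° = 0.28
Leg 4 (328°, 22.5 km): east 22.5 sin 328° = -11.92, north 22.5 cos 328° = 19.08
Net displacement: -19.05 east, 16.32 north. Direction back to start is (19.05, -16.32): bearing = atan2(19.05, -16.32) mod 360° = 130.58° ≈ 131°.

131°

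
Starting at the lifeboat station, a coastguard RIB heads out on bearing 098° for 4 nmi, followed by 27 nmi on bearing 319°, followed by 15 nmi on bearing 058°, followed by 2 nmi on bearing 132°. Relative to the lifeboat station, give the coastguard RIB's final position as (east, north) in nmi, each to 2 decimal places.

Leg 1 (098°, 4 nmi): east 4 sin 98° = 3.96, north 4 cos 98° = -0.56
Leg 2 (319°, 27 nmi): east 27 sin 319° = -17.71, north 27 cos 319° = 20.38
Leg 3 (058°, 15 nmi): east 15 sin 58° = 12.72, north 15 cos 58° = 7.95
Leg 4 (132°, 2 nmi): east 2 sin 132° = 1.49, north 2 cos 132° = -1.34
Summing: 0.45 nmi east, 26.43 nmi north → (0.45, 26.43).

(0.45, 26.43)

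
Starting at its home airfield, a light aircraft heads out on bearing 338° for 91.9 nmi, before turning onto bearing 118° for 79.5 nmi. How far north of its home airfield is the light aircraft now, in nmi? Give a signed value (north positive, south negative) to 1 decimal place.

47.9 nmi

Leg 1 (338°, 91.9 nmi): east 91.9 sin 338° = -34.43, north 91.9 cos 338° = 85.21
Leg 2 (118°, 79.5 nmi): east 79.5 sin 118° = 70.19, north 79.5 cos 118° = -37.32
Net north component: 47.89 nmi.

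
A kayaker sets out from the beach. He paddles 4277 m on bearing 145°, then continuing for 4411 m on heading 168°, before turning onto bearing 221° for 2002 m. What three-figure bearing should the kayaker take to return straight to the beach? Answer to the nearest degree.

348°

Leg 1 (145°, 4277 m): east 4277 sin 145° = 2453.19, north 4277 cos 145° = -3503.51
Leg 2 (168°, 4411 m): east 4411 sin 168° = 917.10, north 4411 cos 168° = -4314.61
Leg 3 (221°, 2002 m): east 2002 sin 221° = -1313.43, north 2002 cos 221° = -1510.93
Net displacement: 2056.85 east, -9329.05 north. Direction back to start is (-2056.85, 9329.05): bearing = atan2(-2056.85, 9329.05) mod 360° = 347.57° ≈ 348°.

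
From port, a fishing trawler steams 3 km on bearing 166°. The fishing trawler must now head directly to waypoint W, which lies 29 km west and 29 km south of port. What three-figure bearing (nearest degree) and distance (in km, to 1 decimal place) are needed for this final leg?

229°, 39.6 km

Leg 1 (166°, 3 km): east 3 sin 166° = 0.73, north 3 cos 166° = -2.91
Current position: (0.73, -2.91). Target: (-29, -29). Remaining: Δeast = -29.73, Δnorth = -26.09.
Bearing = atan2(-29.73, -26.09) mod 360° = 228.73°; distance = √((-29.73)² + (-26.09)²) = 39.551 km.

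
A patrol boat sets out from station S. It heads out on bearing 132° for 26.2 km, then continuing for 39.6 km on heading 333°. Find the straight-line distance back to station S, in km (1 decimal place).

Leg 1 (132°, 26.2 km): east 26.2 sin 132° = 19.47, north 26.2 cos 132° = -17.53
Leg 2 (333°, 39.6 km): east 39.6 sin 333° = -17.98, north 39.6 cos 333° = 35.28
Net: 1.49 east, 17.75 north. Distance = √((1.49)² + (17.75)²) = 17.815 km.

17.8 km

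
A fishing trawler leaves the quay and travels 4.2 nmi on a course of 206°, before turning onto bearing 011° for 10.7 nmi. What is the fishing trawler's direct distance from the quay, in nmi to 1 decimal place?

Leg 1 (206°, 4.2 nmi): east 4.2 sin 206° = -1.84, north 4.2 cos 206° = -3.77
Leg 2 (011°, 10.7 nmi): east 10.7 sin 11° = 2.04, north 10.7 cos 11° = 10.50
Net: 0.20 east, 6.73 north. Distance = √((0.20)² + (6.73)²) = 6.731 nmi.

6.7 nmi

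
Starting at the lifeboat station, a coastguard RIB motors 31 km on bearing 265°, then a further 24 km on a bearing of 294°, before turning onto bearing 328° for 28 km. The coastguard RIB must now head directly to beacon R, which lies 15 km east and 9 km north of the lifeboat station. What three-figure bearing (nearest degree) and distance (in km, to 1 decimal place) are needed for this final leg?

105°, 85.5 km

Leg 1 (265°, 31 km): east 31 sin 265° = -30.88, north 31 cos 265° = -2.70
Leg 2 (294°, 24 km): east 24 sin 294° = -21.93, north 24 cos 294° = 9.76
Leg 3 (328°, 28 km): east 28 sin 328° = -14.84, north 28 cos 328° = 23.75
Current position: (-67.64, 30.81). Target: (15, 9). Remaining: Δeast = 82.64, Δnorth = -21.81.
Bearing = atan2(82.64, -21.81) mod 360° = 104.78°; distance = √((82.64)² + (-21.81)²) = 85.473 km.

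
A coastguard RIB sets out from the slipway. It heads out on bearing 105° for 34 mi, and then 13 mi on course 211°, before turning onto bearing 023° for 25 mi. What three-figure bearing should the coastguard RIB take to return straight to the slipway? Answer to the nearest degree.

Leg 1 (105°, 34 mi): east 34 sin 105° = 32.84, north 34 cos 105° = -8.80
Leg 2 (211°, 13 mi): east 13 sin 211° = -6.70, north 13 cos 211° = -11.14
Leg 3 (023°, 25 mi): east 25 sin 23° = 9.77, north 25 cos 23° = 23.01
Net displacement: 35.91 east, 3.07 north. Direction back to start is (-35.91, -3.07): bearing = atan2(-35.91, -3.07) mod 360° = 265.11° ≈ 265°.

265°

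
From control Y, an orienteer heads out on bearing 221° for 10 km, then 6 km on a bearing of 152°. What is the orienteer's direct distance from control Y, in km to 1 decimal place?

13.4 km

Leg 1 (221°, 10 km): east 10 sin 221° = -6.56, north 10 cos 221° = -7.55
Leg 2 (152°, 6 km): east 6 sin 152° = 2.82, north 6 cos 152° = -5.30
Net: -3.74 east, -12.84 north. Distance = √((-3.74)² + (-12.84)²) = 13.379 km.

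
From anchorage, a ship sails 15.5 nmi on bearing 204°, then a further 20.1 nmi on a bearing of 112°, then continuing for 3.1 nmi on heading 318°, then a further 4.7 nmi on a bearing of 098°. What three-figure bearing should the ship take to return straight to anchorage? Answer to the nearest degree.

Leg 1 (204°, 15.5 nmi): east 15.5 sin 204° = -6.30, north 15.5 cos 204° = -14.16
Leg 2 (112°, 20.1 nmi): east 20.1 sin 112° = 18.64, north 20.1 cos 112° = -7.53
Leg 3 (318°, 3.1 nmi): east 3.1 sin 318° = -2.07, north 3.1 cos 318° = 2.30
Leg 4 (098°, 4.7 nmi): east 4.7 sin 98° = 4.65, north 4.7 cos 98° = -0.65
Net displacement: 14.91 east, -20.04 north. Direction back to start is (-14.91, 20.04): bearing = atan2(-14.91, 20.04) mod 360° = 323.35° ≈ 323°.

323°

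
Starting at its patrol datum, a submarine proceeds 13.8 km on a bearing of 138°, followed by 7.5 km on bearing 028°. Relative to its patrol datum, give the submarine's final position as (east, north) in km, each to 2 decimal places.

(12.76, -3.63)

Leg 1 (138°, 13.8 km): east 13.8 sin 138° = 9.23, north 13.8 cos 138° = -10.26
Leg 2 (028°, 7.5 km): east 7.5 sin 28° = 3.52, north 7.5 cos 28° = 6.62
Summing: 12.76 km east, -3.63 km north → (12.76, -3.63).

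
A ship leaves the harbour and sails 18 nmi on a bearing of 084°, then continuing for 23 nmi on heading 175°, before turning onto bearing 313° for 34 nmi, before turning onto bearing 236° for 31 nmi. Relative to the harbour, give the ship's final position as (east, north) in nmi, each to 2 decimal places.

(-30.66, -15.18)

Leg 1 (084°, 18 nmi): east 18 sin 84° = 17.90, north 18 cos 84° = 1.88
Leg 2 (175°, 23 nmi): east 23 sin 175° = 2.00, north 23 cos 175° = -22.91
Leg 3 (313°, 34 nmi): east 34 sin 313° = -24.87, north 34 cos 313° = 23.19
Leg 4 (236°, 31 nmi): east 31 sin 236° = -25.70, north 31 cos 236° = -17.33
Summing: -30.66 nmi east, -15.18 nmi north → (-30.66, -15.18).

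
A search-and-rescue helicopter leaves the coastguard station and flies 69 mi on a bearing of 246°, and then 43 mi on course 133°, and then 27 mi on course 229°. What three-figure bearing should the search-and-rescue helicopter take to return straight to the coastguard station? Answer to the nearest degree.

Leg 1 (246°, 69 mi): east 69 sin 246° = -63.03, north 69 cos 246° = -28.06
Leg 2 (133°, 43 mi): east 43 sin 133° = 31.45, north 43 cos 133° = -29.33
Leg 3 (229°, 27 mi): east 27 sin 229° = -20.38, north 27 cos 229° = -17.71
Net displacement: -51.96 east, -75.10 north. Direction back to start is (51.96, 75.10): bearing = atan2(51.96, 75.10) mod 360° = 34.68° ≈ 035°.

035°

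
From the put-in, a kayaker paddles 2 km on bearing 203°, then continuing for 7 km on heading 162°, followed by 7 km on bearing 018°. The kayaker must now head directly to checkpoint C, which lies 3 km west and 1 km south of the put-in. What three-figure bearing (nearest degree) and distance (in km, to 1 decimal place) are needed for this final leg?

Leg 1 (203°, 2 km): east 2 sin 203° = -0.78, north 2 cos 203° = -1.84
Leg 2 (162°, 7 km): east 7 sin 162° = 2.16, north 7 cos 162° = -6.66
Leg 3 (018°, 7 km): east 7 sin 18° = 2.16, north 7 cos 18° = 6.66
Current position: (3.54, -1.84). Target: (-3, -1). Remaining: Δeast = -6.54, Δnorth = 0.84.
Bearing = atan2(-6.54, 0.84) mod 360° = 277.32°; distance = √((-6.54)² + (0.84)²) = 6.599 km.

277°, 6.6 km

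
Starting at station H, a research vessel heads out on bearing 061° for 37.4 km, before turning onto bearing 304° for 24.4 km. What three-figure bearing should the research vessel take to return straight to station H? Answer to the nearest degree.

Leg 1 (061°, 37.4 km): east 37.4 sin 61° = 32.71, north 37.4 cos 61° = 18.13
Leg 2 (304°, 24.4 km): east 24.4 sin 304° = -20.23, north 24.4 cos 304° = 13.64
Net displacement: 12.48 east, 31.78 north. Direction back to start is (-12.48, -31.78): bearing = atan2(-12.48, -31.78) mod 360° = 201.45° ≈ 201°.

201°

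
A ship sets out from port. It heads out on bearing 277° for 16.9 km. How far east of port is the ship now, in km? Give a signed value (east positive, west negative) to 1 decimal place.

-16.8 km

Leg 1 (277°, 16.9 km): east 16.9 sin 277° = -16.77, north 16.9 cos 277° = 2.06
Net east component: -16.77 km.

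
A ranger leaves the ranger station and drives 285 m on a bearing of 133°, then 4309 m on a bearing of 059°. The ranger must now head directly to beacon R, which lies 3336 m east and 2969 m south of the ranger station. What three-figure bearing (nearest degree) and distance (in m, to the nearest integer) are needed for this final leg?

Leg 1 (133°, 285 m): east 285 sin 133° = 208.44, north 285 cos 133° = -194.37
Leg 2 (059°, 4309 m): east 4309 sin 59° = 3693.53, north 4309 cos 59° = 2219.30
Current position: (3901.97, 2024.93). Target: (3336, -2969). Remaining: Δeast = -565.97, Δnorth = -4993.93.
Bearing = atan2(-565.97, -4993.93) mod 360° = 186.47°; distance = √((-565.97)² + (-4993.93)²) = 5025.898 m.

186°, 5026 m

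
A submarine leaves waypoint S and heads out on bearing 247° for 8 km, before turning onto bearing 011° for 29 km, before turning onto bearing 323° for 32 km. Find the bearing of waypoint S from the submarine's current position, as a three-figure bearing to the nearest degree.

Leg 1 (247°, 8 km): east 8 sin 247° = -7.36, north 8 cos 247° = -3.13
Leg 2 (011°, 29 km): east 29 sin 11° = 5.53, north 29 cos 11° = 28.47
Leg 3 (323°, 32 km): east 32 sin 323° = -19.26, north 32 cos 323° = 25.56
Net displacement: -21.09 east, 50.90 north. Direction back to start is (21.09, -50.90): bearing = atan2(21.09, -50.90) mod 360° = 157.49° ≈ 157°.

157°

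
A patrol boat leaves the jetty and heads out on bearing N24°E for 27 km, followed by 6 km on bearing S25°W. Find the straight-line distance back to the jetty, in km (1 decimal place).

21.0 km

Leg 1 (N24°E, 27 km): east 27 sin 24° = 10.98, north 27 cos 24° = 24.67
Leg 2 (S25°W, 6 km): east 6 sin 205° = -2.54, north 6 cos 205° = -5.44
Net: 8.45 east, 19.23 north. Distance = √((8.45)² + (19.23)²) = 21.001 km.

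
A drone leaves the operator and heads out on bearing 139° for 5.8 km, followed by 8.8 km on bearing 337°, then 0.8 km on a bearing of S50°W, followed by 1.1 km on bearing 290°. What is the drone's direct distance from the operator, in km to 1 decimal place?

3.8 km

Leg 1 (139°, 5.8 km): east 5.8 sin 139° = 3.81, north 5.8 cos 139° = -4.38
Leg 2 (337°, 8.8 km): east 8.8 sin 337° = -3.44, north 8.8 cos 337° = 8.10
Leg 3 (S50°W, 0.8 km): east 0.8 sin 230° = -0.61, north 0.8 cos 230° = -0.51
Leg 4 (290°, 1.1 km): east 1.1 sin 290° = -1.03, north 1.1 cos 290° = 0.38
Net: -1.28 east, 3.59 north. Distance = √((-1.28)² + (3.59)²) = 3.807 km.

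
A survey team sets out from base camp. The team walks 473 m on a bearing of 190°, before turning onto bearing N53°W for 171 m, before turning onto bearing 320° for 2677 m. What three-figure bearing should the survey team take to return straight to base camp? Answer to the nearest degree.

131°

Leg 1 (190°, 473 m): east 473 sin 190° = -82.14, north 473 cos 190° = -465.81
Leg 2 (N53°W, 171 m): east 171 sin 307° = -136.57, north 171 cos 307° = 102.91
Leg 3 (320°, 2677 m): east 2677 sin 320° = -1720.74, north 2677 cos 320° = 2050.70
Net displacement: -1939.44 east, 1687.80 north. Direction back to start is (1939.44, -1687.80): bearing = atan2(1939.44, -1687.80) mod 360° = 131.03° ≈ 131°.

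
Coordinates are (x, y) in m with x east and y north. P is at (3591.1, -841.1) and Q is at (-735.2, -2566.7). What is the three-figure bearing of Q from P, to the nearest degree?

248°

Δeast = -735.2 − 3591.1 = -4326.30; Δnorth = -2566.7 − -841.1 = -1725.60.
Bearing = atan2(Δeast, Δnorth) mod 360° = 248.25° ≈ 248°.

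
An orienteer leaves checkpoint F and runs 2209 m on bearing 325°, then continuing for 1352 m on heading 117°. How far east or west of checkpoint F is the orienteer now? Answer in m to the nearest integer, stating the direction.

Leg 1 (325°, 2209 m): east 2209 sin 325° = -1267.03, north 2209 cos 325° = 1809.51
Leg 2 (117°, 1352 m): east 1352 sin 117° = 1204.64, north 1352 cos 117° = -613.80
Net east component: -62.39 m.

62 m west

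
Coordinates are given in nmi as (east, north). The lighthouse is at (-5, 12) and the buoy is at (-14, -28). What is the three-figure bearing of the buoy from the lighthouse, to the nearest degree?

193°

Δeast = -14 − -5 = -9.00; Δnorth = -28 − 12 = -40.00.
Bearing = atan2(Δeast, Δnorth) mod 360° = 192.68° ≈ 193°.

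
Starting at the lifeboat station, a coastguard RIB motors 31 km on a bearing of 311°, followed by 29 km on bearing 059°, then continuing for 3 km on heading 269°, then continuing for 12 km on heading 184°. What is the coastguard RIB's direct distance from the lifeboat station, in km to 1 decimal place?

Leg 1 (311°, 31 km): east 31 sin 311° = -23.40, north 31 cos 311° = 20.34
Leg 2 (059°, 29 km): east 29 sin 59° = 24.86, north 29 cos 59° = 14.94
Leg 3 (269°, 3 km): east 3 sin 269° = -3.00, north 3 cos 269° = -0.05
Leg 4 (184°, 12 km): east 12 sin 184° = -0.84, north 12 cos 184° = -11.97
Net: -2.37 east, 23.25 north. Distance = √((-2.37)² + (23.25)²) = 23.372 km.

23.4 km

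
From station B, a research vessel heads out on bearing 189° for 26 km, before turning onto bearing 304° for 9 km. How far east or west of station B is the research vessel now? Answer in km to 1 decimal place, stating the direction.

Leg 1 (189°, 26 km): east 26 sin 189° = -4.07, north 26 cos 189° = -25.68
Leg 2 (304°, 9 km): east 9 sin 304° = -7.46, north 9 cos 304° = 5.03
Net east component: -11.53 km.

11.5 km west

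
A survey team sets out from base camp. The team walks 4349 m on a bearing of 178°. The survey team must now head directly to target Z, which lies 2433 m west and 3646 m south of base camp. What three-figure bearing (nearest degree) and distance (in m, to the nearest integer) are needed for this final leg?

285°, 2678 m

Leg 1 (178°, 4349 m): east 4349 sin 178° = 151.78, north 4349 cos 178° = -4346.35
Current position: (151.78, -4346.35). Target: (-2433, -3646). Remaining: Δeast = -2584.78, Δnorth = 700.35.
Bearing = atan2(-2584.78, 700.35) mod 360° = 285.16°; distance = √((-2584.78)² + (700.35)²) = 2677.978 m.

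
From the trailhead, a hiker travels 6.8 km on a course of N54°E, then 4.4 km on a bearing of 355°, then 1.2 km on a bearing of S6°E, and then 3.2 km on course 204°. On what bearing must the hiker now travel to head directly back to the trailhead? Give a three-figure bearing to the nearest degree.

223°

Leg 1 (N54°E, 6.8 km): east 6.8 sin 54° = 5.50, north 6.8 cos 54° = 4.00
Leg 2 (355°, 4.4 km): east 4.4 sin 355° = -0.38, north 4.4 cos 355° = 4.38
Leg 3 (S6°E, 1.2 km): east 1.2 sin 174° = 0.13, north 1.2 cos 174° = -1.19
Leg 4 (204°, 3.2 km): east 3.2 sin 204° = -1.30, north 3.2 cos 204° = -2.92
Net displacement: 3.94 east, 4.26 north. Direction back to start is (-3.94, -4.26): bearing = atan2(-3.94, -4.26) mod 360° = 222.75° ≈ 223°.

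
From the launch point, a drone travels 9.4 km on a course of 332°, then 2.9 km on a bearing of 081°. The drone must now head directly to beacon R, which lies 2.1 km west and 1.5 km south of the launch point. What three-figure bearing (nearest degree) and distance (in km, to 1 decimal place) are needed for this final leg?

183°, 10.3 km

Leg 1 (332°, 9.4 km): east 9.4 sin 332° = -4.41, north 9.4 cos 332° = 8.30
Leg 2 (081°, 2.9 km): east 2.9 sin 81° = 2.86, north 2.9 cos 81° = 0.45
Current position: (-1.55, 8.75). Target: (-2.1, -1.5). Remaining: Δeast = -0.55, Δnorth = -10.25.
Bearing = atan2(-0.55, -10.25) mod 360° = 183.08°; distance = √((-0.55)² + (-10.25)²) = 10.268 km.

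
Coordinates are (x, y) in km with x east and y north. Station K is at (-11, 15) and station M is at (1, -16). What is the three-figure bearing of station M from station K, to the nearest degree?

159°

Δeast = 1 − -11 = 12.00; Δnorth = -16 − 15 = -31.00.
Bearing = atan2(Δeast, Δnorth) mod 360° = 158.84° ≈ 159°.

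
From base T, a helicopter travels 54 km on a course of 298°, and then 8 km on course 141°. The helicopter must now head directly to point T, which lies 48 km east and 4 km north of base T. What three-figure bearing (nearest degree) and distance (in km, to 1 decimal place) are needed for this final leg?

099°, 91.9 km

Leg 1 (298°, 54 km): east 54 sin 298° = -47.68, north 54 cos 298° = 25.35
Leg 2 (141°, 8 km): east 8 sin 141° = 5.03, north 8 cos 141° = -6.22
Current position: (-42.64, 19.13). Target: (48, 4). Remaining: Δeast = 90.64, Δnorth = -15.13.
Bearing = atan2(90.64, -15.13) mod 360° = 99.48°; distance = √((90.64)² + (-15.13)²) = 91.899 km.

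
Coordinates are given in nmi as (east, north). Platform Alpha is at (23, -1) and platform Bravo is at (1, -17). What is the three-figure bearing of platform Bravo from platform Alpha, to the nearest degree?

234°

Δeast = 1 − 23 = -22.00; Δnorth = -17 − -1 = -16.00.
Bearing = atan2(Δeast, Δnorth) mod 360° = 233.97° ≈ 234°.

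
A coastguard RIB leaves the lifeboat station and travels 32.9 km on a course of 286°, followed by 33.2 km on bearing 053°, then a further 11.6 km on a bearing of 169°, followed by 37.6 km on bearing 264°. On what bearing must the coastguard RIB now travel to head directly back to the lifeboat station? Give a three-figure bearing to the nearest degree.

109°

Leg 1 (286°, 32.9 km): east 32.9 sin 286° = -31.63, north 32.9 cos 286° = 9.07
Leg 2 (053°, 33.2 km): east 33.2 sin 53° = 26.51, north 33.2 cos 53° = 19.98
Leg 3 (169°, 11.6 km): east 11.6 sin 169° = 2.21, north 11.6 cos 169° = -11.39
Leg 4 (264°, 37.6 km): east 37.6 sin 264° = -37.39, north 37.6 cos 264° = -3.93
Net displacement: -40.29 east, 13.73 north. Direction back to start is (40.29, -13.73): bearing = atan2(40.29, -13.73) mod 360° = 108.82° ≈ 109°.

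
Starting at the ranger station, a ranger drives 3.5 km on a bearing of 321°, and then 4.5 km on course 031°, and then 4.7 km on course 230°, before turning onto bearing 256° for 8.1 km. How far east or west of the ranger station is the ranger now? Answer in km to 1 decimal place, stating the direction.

Leg 1 (321°, 3.5 km): east 3.5 sin 321° = -2.20, north 3.5 cos 321° = 2.72
Leg 2 (031°, 4.5 km): east 4.5 sin 31° = 2.32, north 4.5 cos 31° = 3.86
Leg 3 (230°, 4.7 km): east 4.7 sin 230° = -3.60, north 4.7 cos 230° = -3.02
Leg 4 (256°, 8.1 km): east 8.1 sin 256° = -7.86, north 8.1 cos 256° = -1.96
Net east component: -11.34 km.

11.3 km west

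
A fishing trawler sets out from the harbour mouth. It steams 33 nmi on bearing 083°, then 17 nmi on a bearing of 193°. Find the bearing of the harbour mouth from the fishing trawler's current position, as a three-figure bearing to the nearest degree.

Leg 1 (083°, 33 nmi): east 33 sin 83° = 32.75, north 33 cos 83° = 4.02
Leg 2 (193°, 17 nmi): east 17 sin 193° = -3.82, north 17 cos 193° = -16.56
Net displacement: 28.93 east, -12.54 north. Direction back to start is (-28.93, 12.54): bearing = atan2(-28.93, 12.54) mod 360° = 293.44° ≈ 293°.

293°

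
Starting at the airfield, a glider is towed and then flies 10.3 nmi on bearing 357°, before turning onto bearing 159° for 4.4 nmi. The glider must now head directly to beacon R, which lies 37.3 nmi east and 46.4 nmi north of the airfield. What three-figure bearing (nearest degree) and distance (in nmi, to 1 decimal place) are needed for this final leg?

Leg 1 (357°, 10.3 nmi): east 10.3 sin 357° = -0.54, north 10.3 cos 357° = 10.29
Leg 2 (159°, 4.4 nmi): east 4.4 sin 159° = 1.58, north 4.4 cos 159° = -4.11
Current position: (1.04, 6.18). Target: (37.3, 46.4). Remaining: Δeast = 36.26, Δnorth = 40.22.
Bearing = atan2(36.26, 40.22) mod 360° = 42.04°; distance = √((36.26)² + (40.22)²) = 54.155 nmi.

042°, 54.2 nmi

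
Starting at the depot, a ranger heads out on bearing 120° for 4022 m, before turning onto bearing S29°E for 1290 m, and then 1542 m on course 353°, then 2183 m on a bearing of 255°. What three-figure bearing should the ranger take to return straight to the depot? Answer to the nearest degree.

Leg 1 (120°, 4022 m): east 4022 sin 120° = 3483.15, north 4022 cos 120° = -2011.00
Leg 2 (S29°E, 1290 m): east 1290 sin 151° = 625.40, north 1290 cos 151° = -1128.26
Leg 3 (353°, 1542 m): east 1542 sin 353° = -187.92, north 1542 cos 353° = 1530.51
Leg 4 (255°, 2183 m): east 2183 sin 255° = -2108.62, north 2183 cos 255° = -565.00
Net displacement: 1812.02 east, -2173.76 north. Direction back to start is (-1812.02, 2173.76): bearing = atan2(-1812.02, 2173.76) mod 360° = 320.19° ≈ 320°.

320°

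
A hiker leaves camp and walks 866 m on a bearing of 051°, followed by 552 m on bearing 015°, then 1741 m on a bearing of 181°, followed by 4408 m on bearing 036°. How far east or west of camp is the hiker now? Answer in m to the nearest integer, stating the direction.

Leg 1 (051°, 866 m): east 866 sin 51° = 673.01, north 866 cos 51° = 544.99
Leg 2 (015°, 552 m): east 552 sin 15° = 142.87, north 552 cos 15° = 533.19
Leg 3 (181°, 1741 m): east 1741 sin 181° = -30.38, north 1741 cos 181° = -1740.73
Leg 4 (036°, 4408 m): east 4408 sin 36° = 2590.96, north 4408 cos 36° = 3566.15
Net east component: 3376.45 m.

3376 m east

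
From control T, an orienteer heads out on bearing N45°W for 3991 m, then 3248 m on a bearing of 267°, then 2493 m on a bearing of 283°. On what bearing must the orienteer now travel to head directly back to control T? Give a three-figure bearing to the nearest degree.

111°

Leg 1 (N45°W, 3991 m): east 3991 sin 315° = -2822.06, north 3991 cos 315° = 2822.06
Leg 2 (267°, 3248 m): east 3248 sin 267° = -3243.55, north 3248 cos 267° = -169.99
Leg 3 (283°, 2493 m): east 2493 sin 283° = -2429.10, north 2493 cos 283° = 560.80
Net displacement: -8494.72 east, 3212.88 north. Direction back to start is (8494.72, -3212.88): bearing = atan2(8494.72, -3212.88) mod 360° = 110.72° ≈ 111°.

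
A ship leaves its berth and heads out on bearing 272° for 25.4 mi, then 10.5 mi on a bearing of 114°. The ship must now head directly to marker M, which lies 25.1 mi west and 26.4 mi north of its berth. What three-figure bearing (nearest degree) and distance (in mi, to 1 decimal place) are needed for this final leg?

343°, 31.2 mi

Leg 1 (272°, 25.4 mi): east 25.4 sin 272° = -25.38, north 25.4 cos 272° = 0.89
Leg 2 (114°, 10.5 mi): east 10.5 sin 114° = 9.59, north 10.5 cos 114° = -4.27
Current position: (-15.79, -3.38). Target: (-25.1, 26.4). Remaining: Δeast = -9.31, Δnorth = 29.78.
Bearing = atan2(-9.31, 29.78) mod 360° = 342.65°; distance = √((-9.31)² + (29.78)²) = 31.205 mi.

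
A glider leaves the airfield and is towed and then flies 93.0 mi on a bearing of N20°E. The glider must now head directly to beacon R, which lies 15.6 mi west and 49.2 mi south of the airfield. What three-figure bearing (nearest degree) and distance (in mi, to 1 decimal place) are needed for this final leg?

Leg 1 (N20°E, 93.0 mi): east 93.0 sin 20° = 31.81, north 93.0 cos 20° = 87.39
Current position: (31.81, 87.39). Target: (-15.6, -49.2). Remaining: Δeast = -47.41, Δnorth = -136.59.
Bearing = atan2(-47.41, -136.59) mod 360° = 199.14°; distance = √((-47.41)² + (-136.59)²) = 144.585 mi.

199°, 144.6 mi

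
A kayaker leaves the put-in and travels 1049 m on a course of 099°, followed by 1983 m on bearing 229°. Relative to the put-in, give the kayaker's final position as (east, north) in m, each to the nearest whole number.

(-461, -1465)

Leg 1 (099°, 1049 m): east 1049 sin 99° = 1036.09, north 1049 cos 99° = -164.10
Leg 2 (229°, 1983 m): east 1983 sin 229° = -1496.59, north 1983 cos 229° = -1300.97
Summing: -460.50 m east, -1465.06 m north → (-461, -1465).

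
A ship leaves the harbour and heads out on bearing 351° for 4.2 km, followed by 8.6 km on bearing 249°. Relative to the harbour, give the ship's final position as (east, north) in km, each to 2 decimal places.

(-8.69, 1.07)

Leg 1 (351°, 4.2 km): east 4.2 sin 351° = -0.66, north 4.2 cos 351° = 4.15
Leg 2 (249°, 8.6 km): east 8.6 sin 249° = -8.03, north 8.6 cos 249° = -3.08
Summing: -8.69 km east, 1.07 km north → (-8.69, 1.07).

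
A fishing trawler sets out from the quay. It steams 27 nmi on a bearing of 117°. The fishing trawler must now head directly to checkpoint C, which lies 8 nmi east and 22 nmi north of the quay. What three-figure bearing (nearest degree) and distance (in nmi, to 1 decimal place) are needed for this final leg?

335°, 37.8 nmi

Leg 1 (117°, 27 nmi): east 27 sin 117° = 24.06, north 27 cos 117° = -12.26
Current position: (24.06, -12.26). Target: (8, 22). Remaining: Δeast = -16.06, Δnorth = 34.26.
Bearing = atan2(-16.06, 34.26) mod 360° = 334.89°; distance = √((-16.06)² + (34.26)²) = 37.834 nmi.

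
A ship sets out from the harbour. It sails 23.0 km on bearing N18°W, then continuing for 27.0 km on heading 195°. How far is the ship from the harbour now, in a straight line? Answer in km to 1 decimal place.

14.7 km

Leg 1 (N18°W, 23.0 km): east 23.0 sin 342° = -7.11, north 23.0 cos 342° = 21.87
Leg 2 (195°, 27.0 km): east 27.0 sin 195° = -6.99, north 27.0 cos 195° = -26.08
Net: -14.10 east, -4.21 north. Distance = √((-14.10)² + (-4.21)²) = 14.710 km.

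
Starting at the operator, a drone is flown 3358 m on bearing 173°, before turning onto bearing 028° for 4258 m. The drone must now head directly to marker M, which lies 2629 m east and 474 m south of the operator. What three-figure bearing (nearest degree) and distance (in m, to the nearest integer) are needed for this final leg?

166°, 927 m

Leg 1 (173°, 3358 m): east 3358 sin 173° = 409.24, north 3358 cos 173° = -3332.97
Leg 2 (028°, 4258 m): east 4258 sin 28° = 1999.01, north 4258 cos 28° = 3759.59
Current position: (2408.25, 426.62). Target: (2629, -474). Remaining: Δeast = 220.75, Δnorth = -900.62.
Bearing = atan2(220.75, -900.62) mod 360° = 166.23°; distance = √((220.75)² + (-900.62)²) = 927.281 m.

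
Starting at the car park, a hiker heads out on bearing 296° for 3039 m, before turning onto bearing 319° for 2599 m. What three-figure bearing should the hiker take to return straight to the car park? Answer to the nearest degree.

Leg 1 (296°, 3039 m): east 3039 sin 296° = -2731.44, north 3039 cos 296° = 1332.21
Leg 2 (319°, 2599 m): east 2599 sin 319° = -1705.10, north 2599 cos 319° = 1961.49
Net displacement: -4436.53 east, 3293.70 north. Direction back to start is (4436.53, -3293.70): bearing = atan2(4436.53, -3293.70) mod 360° = 126.59° ≈ 127°.

127°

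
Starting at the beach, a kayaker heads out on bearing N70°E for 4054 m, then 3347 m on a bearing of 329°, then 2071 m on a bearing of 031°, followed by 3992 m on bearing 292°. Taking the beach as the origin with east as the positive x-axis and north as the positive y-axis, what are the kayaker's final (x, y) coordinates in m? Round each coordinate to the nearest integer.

Leg 1 (N70°E, 4054 m): east 4054 sin 70° = 3809.51, north 4054 cos 70° = 1386.55
Leg 2 (329°, 3347 m): east 3347 sin 329° = -1723.83, north 3347 cos 329° = 2868.94
Leg 3 (031°, 2071 m): east 2071 sin 31° = 1066.64, north 2071 cos 31° = 1775.19
Leg 4 (292°, 3992 m): east 3992 sin 292° = -3701.32, north 3992 cos 292° = 1495.43
Summing: -548.99 m east, 7526.11 m north → (-549, 7526).

(-549, 7526)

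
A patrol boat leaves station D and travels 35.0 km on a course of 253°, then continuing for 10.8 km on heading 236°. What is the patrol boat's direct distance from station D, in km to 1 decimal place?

45.4 km

Leg 1 (253°, 35.0 km): east 35.0 sin 253° = -33.47, north 35.0 cos 253° = -10.23
Leg 2 (236°, 10.8 km): east 10.8 sin 236° = -8.95, north 10.8 cos 236° = -6.04
Net: -42.42 east, -16.27 north. Distance = √((-42.42)² + (-16.27)²) = 45.438 km.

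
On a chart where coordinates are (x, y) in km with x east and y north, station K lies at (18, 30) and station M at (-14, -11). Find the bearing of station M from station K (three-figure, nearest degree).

218°

Δeast = -14 − 18 = -32.00; Δnorth = -11 − 30 = -41.00.
Bearing = atan2(Δeast, Δnorth) mod 360° = 217.97° ≈ 218°.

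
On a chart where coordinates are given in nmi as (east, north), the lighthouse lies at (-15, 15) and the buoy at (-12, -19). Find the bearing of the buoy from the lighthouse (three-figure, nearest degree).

175°

Δeast = -12 − -15 = 3.00; Δnorth = -19 − 15 = -34.00.
Bearing = atan2(Δeast, Δnorth) mod 360° = 174.96° ≈ 175°.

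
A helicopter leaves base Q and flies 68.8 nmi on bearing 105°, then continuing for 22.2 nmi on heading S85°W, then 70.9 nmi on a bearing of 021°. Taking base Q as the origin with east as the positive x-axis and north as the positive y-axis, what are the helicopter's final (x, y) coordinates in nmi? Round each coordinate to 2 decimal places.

Leg 1 (105°, 68.8 nmi): east 68.8 sin 105° = 66.46, north 68.8 cos 105° = -17.81
Leg 2 (S85°W, 22.2 nmi): east 22.2 sin 265° = -22.12, north 22.2 cos 265° = -1.93
Leg 3 (021°, 70.9 nmi): east 70.9 sin 21° = 25.41, north 70.9 cos 21° = 66.19
Summing: 69.75 nmi east, 46.45 nmi north → (69.75, 46.45).

(69.75, 46.45)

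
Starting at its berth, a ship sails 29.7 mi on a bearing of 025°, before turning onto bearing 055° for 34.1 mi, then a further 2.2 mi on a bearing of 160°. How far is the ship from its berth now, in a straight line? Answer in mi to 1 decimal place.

Leg 1 (025°, 29.7 mi): east 29.7 sin 25° = 12.55, north 29.7 cos 25° = 26.92
Leg 2 (055°, 34.1 mi): east 34.1 sin 55° = 27.93, north 34.1 cos 55° = 19.56
Leg 3 (160°, 2.2 mi): east 2.2 sin 160° = 0.75, north 2.2 cos 160° = -2.07
Net: 41.24 east, 44.41 north. Distance = √((41.24)² + (44.41)²) = 60.603 mi.

60.6 mi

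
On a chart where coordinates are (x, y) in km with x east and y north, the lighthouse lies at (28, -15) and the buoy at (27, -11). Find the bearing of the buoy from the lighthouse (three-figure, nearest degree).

Δeast = 27 − 28 = -1.00; Δnorth = -11 − -15 = 4.00.
Bearing = atan2(Δeast, Δnorth) mod 360° = 345.96° ≈ 346°.

346°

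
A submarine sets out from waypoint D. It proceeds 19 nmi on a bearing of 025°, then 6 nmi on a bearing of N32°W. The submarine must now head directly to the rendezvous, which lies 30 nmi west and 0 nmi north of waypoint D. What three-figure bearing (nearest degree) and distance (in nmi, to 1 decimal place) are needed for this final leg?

Leg 1 (025°, 19 nmi): east 19 sin 25° = 8.03, north 19 cos 25° = 17.22
Leg 2 (N32°W, 6 nmi): east 6 sin 328° = -3.18, north 6 cos 328° = 5.09
Current position: (4.85, 22.31). Target: (-30, 0). Remaining: Δeast = -34.85, Δnorth = -22.31.
Bearing = atan2(-34.85, -22.31) mod 360° = 237.38°; distance = √((-34.85)² + (-22.31)²) = 41.379 nmi.

237°, 41.4 nmi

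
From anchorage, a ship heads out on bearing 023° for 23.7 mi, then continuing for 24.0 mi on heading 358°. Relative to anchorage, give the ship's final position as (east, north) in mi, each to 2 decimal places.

Leg 1 (023°, 23.7 mi): east 23.7 sin 23° = 9.26, north 23.7 cos 23° = 21.82
Leg 2 (358°, 24.0 mi): east 24.0 sin 358° = -0.84, north 24.0 cos 358° = 23.99
Summing: 8.42 mi east, 45.80 mi north → (8.42, 45.80).

(8.42, 45.80)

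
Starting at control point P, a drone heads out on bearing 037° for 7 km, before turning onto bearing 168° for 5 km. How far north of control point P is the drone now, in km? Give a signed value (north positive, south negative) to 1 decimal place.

Leg 1 (037°, 7 km): east 7 sin 37° = 4.21, north 7 cos 37° = 5.59
Leg 2 (168°, 5 km): east 5 sin 168° = 1.04, north 5 cos 168° = -4.89
Net north component: 0.70 km.

0.7 km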